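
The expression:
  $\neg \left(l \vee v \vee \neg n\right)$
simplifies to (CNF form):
$n \wedge \neg l \wedge \neg v$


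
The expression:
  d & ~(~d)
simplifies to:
d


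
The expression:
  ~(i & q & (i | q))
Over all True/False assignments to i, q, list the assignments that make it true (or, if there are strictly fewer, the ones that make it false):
is false only for:
  i=True, q=True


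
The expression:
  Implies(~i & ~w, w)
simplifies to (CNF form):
i | w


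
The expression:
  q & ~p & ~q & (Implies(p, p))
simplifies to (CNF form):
False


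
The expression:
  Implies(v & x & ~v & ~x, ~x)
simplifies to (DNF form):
True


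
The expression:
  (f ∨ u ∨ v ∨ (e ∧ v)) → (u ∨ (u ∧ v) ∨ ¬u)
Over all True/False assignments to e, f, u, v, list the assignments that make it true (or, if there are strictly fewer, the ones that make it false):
is always true.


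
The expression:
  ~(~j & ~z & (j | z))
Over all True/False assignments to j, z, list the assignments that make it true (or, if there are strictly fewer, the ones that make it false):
is always true.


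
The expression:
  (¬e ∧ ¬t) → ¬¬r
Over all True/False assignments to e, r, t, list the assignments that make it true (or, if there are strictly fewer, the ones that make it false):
is false only for:
  e=False, r=False, t=False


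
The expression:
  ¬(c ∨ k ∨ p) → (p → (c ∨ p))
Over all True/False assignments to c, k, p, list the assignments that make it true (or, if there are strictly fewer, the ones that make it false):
is always true.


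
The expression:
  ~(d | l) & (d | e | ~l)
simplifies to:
~d & ~l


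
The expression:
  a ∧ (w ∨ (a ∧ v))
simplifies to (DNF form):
(a ∧ v) ∨ (a ∧ w)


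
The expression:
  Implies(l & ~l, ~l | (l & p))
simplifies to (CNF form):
True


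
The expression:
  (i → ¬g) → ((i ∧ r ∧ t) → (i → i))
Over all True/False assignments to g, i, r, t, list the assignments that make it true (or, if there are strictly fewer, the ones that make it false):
is always true.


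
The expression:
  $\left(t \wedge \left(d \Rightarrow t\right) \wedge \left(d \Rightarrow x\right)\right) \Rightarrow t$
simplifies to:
$\text{True}$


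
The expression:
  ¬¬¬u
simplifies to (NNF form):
¬u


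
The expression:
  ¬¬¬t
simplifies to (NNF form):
¬t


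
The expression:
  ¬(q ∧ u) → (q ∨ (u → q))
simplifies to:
q ∨ ¬u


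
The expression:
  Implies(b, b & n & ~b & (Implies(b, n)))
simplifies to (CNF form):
~b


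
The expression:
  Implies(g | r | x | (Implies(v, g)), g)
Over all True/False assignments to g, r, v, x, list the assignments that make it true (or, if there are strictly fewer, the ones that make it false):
is false only for:
  g=False, r=False, v=False, x=False;
  g=False, r=False, v=False, x=True;
  g=False, r=False, v=True, x=True;
  g=False, r=True, v=False, x=False;
  g=False, r=True, v=False, x=True;
  g=False, r=True, v=True, x=False;
  g=False, r=True, v=True, x=True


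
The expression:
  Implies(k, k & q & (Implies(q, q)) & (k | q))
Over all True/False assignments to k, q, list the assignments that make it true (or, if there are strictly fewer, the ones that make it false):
is false only for:
  k=True, q=False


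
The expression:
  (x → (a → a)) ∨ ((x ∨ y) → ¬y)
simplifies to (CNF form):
True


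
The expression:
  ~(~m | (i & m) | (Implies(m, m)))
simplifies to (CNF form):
False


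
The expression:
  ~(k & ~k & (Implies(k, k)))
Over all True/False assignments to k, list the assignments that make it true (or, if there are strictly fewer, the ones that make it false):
is always true.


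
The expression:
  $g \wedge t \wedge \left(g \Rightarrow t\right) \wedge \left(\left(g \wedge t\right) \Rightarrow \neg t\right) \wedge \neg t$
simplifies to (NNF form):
$\text{False}$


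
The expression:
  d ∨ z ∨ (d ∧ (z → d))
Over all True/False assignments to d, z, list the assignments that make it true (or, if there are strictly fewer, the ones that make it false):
is false only for:
  d=False, z=False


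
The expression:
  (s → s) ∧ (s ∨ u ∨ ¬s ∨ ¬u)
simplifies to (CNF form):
True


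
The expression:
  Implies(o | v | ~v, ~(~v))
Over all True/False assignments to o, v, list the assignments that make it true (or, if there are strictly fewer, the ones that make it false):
is true only for:
  o=False, v=True;
  o=True, v=True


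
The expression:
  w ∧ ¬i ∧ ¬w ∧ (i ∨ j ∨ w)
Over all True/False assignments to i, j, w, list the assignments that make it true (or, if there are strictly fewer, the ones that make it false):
is never true.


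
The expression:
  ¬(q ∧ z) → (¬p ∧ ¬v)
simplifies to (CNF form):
(q ∨ ¬p) ∧ (q ∨ ¬v) ∧ (z ∨ ¬p) ∧ (z ∨ ¬v)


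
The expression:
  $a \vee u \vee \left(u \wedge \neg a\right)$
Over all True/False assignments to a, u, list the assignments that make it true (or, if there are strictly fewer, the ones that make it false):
is false only for:
  a=False, u=False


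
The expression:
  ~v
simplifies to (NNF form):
~v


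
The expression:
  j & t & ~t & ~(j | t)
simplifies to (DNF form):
False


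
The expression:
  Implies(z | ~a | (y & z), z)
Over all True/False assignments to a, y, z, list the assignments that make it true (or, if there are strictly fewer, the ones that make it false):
is false only for:
  a=False, y=False, z=False;
  a=False, y=True, z=False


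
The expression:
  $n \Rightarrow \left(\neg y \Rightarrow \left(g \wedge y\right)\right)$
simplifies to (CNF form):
$y \vee \neg n$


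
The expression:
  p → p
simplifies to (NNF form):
True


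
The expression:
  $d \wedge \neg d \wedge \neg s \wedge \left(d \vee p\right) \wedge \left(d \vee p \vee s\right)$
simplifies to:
$\text{False}$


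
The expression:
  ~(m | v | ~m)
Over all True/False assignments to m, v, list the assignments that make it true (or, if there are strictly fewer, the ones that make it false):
is never true.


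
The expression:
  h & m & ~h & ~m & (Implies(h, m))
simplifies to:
False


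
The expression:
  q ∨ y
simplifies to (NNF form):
q ∨ y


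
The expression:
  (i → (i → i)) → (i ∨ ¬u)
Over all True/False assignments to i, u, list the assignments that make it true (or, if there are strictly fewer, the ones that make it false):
is false only for:
  i=False, u=True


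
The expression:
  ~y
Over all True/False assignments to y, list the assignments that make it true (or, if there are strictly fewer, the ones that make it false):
is true only for:
  y=False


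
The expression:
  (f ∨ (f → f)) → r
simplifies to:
r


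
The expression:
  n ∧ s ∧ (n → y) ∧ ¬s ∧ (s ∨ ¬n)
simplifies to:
False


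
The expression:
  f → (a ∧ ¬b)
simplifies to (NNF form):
(a ∧ ¬b) ∨ ¬f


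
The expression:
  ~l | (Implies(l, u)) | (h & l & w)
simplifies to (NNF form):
u | ~l | (h & w)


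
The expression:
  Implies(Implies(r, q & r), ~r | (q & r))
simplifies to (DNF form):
True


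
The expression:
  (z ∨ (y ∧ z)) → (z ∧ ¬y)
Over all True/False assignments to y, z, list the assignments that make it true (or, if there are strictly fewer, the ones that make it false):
is false only for:
  y=True, z=True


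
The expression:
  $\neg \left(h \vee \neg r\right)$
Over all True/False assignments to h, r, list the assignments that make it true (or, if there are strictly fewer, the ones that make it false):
is true only for:
  h=False, r=True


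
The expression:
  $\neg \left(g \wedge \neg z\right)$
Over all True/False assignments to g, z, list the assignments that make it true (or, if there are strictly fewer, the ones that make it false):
is false only for:
  g=True, z=False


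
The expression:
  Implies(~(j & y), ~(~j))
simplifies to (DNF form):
j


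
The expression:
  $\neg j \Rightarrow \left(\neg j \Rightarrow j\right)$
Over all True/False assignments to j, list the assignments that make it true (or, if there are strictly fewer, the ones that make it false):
is true only for:
  j=True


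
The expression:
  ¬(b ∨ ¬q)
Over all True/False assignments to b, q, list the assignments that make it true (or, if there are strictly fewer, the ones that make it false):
is true only for:
  b=False, q=True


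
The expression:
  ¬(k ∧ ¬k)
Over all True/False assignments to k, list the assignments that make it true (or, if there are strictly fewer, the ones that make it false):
is always true.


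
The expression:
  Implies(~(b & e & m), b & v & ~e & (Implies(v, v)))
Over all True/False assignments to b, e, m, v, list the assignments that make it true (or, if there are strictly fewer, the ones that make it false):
is true only for:
  b=True, e=False, m=False, v=True;
  b=True, e=False, m=True, v=True;
  b=True, e=True, m=True, v=False;
  b=True, e=True, m=True, v=True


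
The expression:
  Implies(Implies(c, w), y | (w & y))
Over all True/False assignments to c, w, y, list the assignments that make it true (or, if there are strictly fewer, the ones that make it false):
is false only for:
  c=False, w=False, y=False;
  c=False, w=True, y=False;
  c=True, w=True, y=False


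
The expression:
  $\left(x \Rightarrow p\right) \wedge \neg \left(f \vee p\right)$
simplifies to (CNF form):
$\neg f \wedge \neg p \wedge \neg x$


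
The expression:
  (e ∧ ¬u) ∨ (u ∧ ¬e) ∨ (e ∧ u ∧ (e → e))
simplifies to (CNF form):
e ∨ u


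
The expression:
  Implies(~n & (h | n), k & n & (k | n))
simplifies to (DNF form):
n | ~h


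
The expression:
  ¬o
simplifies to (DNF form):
¬o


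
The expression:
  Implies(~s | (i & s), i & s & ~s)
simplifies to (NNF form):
s & ~i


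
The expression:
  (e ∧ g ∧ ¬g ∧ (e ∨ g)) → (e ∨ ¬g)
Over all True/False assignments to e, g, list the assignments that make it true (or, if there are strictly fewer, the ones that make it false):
is always true.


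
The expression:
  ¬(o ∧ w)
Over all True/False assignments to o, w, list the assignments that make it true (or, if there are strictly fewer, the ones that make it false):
is false only for:
  o=True, w=True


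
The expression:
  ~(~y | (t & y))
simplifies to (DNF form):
y & ~t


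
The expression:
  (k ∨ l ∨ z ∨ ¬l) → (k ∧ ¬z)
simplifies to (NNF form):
k ∧ ¬z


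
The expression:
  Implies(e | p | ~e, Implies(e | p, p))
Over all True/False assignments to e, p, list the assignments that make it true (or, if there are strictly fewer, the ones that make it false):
is false only for:
  e=True, p=False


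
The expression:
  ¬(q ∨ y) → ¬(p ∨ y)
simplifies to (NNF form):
q ∨ y ∨ ¬p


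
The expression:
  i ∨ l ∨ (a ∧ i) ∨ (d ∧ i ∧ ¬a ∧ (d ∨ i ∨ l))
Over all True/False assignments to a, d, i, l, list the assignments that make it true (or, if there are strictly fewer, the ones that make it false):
is false only for:
  a=False, d=False, i=False, l=False;
  a=False, d=True, i=False, l=False;
  a=True, d=False, i=False, l=False;
  a=True, d=True, i=False, l=False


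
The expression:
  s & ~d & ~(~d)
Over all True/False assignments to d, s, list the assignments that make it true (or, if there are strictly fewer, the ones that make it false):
is never true.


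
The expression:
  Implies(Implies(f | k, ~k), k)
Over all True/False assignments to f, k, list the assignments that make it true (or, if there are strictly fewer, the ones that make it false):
is true only for:
  f=False, k=True;
  f=True, k=True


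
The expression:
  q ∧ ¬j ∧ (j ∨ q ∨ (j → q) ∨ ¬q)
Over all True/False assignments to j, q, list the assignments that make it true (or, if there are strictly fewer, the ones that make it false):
is true only for:
  j=False, q=True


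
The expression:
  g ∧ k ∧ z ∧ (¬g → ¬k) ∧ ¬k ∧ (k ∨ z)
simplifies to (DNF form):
False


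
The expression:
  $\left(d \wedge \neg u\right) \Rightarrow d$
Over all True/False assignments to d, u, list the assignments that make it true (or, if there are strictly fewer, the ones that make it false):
is always true.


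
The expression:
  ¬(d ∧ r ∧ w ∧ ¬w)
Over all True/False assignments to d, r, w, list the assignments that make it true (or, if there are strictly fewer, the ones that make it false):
is always true.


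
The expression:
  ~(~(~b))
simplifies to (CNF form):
~b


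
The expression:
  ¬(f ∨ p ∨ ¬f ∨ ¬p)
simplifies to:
False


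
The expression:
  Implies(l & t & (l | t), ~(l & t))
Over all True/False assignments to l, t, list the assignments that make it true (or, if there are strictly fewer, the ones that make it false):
is false only for:
  l=True, t=True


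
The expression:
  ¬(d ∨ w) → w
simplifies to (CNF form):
d ∨ w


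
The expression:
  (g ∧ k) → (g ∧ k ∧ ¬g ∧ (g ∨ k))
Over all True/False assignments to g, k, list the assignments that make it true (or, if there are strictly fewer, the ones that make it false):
is false only for:
  g=True, k=True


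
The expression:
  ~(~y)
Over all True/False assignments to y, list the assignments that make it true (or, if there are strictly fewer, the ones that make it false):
is true only for:
  y=True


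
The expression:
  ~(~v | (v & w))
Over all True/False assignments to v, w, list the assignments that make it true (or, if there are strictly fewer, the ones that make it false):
is true only for:
  v=True, w=False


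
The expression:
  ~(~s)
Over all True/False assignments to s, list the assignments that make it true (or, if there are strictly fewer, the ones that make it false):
is true only for:
  s=True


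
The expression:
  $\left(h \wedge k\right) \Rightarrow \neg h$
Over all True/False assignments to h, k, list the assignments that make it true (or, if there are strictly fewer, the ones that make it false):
is false only for:
  h=True, k=True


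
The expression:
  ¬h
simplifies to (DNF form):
¬h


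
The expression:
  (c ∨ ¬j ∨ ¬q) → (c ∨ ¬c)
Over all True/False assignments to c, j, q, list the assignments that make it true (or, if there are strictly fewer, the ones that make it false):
is always true.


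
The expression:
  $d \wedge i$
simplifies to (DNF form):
$d \wedge i$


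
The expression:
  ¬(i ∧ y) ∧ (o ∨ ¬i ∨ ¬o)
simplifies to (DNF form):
¬i ∨ ¬y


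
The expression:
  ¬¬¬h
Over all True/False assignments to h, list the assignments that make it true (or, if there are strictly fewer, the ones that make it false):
is true only for:
  h=False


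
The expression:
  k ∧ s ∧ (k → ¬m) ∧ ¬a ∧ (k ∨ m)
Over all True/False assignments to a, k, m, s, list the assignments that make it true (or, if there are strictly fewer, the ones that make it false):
is true only for:
  a=False, k=True, m=False, s=True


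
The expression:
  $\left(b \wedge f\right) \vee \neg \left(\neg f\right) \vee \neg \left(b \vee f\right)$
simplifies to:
$f \vee \neg b$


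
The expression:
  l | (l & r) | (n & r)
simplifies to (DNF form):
l | (n & r)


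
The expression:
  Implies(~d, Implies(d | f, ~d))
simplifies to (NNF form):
True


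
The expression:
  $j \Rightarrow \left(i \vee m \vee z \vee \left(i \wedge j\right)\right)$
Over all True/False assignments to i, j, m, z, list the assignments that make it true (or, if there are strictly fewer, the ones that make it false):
is false only for:
  i=False, j=True, m=False, z=False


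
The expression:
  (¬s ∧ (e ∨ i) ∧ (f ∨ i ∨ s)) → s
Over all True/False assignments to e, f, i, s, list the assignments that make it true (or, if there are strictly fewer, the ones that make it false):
is false only for:
  e=False, f=False, i=True, s=False;
  e=False, f=True, i=True, s=False;
  e=True, f=False, i=True, s=False;
  e=True, f=True, i=False, s=False;
  e=True, f=True, i=True, s=False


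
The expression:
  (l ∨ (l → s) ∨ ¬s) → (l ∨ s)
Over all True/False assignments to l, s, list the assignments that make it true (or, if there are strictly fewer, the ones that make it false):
is false only for:
  l=False, s=False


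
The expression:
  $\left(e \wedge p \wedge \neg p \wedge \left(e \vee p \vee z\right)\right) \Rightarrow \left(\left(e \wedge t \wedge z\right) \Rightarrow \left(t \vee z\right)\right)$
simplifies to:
$\text{True}$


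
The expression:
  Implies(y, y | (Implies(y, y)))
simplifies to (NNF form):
True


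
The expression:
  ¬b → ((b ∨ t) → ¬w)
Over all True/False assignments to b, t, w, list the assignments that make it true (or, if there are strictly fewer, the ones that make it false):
is false only for:
  b=False, t=True, w=True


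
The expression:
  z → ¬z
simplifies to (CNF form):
¬z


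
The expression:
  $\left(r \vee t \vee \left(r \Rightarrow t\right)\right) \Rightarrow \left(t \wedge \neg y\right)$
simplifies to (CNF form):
$t \wedge \neg y$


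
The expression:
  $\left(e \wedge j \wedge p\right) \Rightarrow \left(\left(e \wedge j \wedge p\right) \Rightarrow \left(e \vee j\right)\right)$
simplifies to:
$\text{True}$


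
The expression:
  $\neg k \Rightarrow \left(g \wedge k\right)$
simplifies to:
$k$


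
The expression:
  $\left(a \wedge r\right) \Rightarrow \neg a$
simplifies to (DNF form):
$\neg a \vee \neg r$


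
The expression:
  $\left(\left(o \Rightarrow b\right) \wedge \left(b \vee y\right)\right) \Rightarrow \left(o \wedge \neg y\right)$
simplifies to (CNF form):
$\left(o \vee \neg b\right) \wedge \left(o \vee \neg y\right) \wedge \left(\neg b \vee \neg y\right)$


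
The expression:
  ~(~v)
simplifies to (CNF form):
v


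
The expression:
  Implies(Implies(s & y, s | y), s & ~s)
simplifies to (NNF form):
False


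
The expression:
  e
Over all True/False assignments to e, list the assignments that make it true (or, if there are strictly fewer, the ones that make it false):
is true only for:
  e=True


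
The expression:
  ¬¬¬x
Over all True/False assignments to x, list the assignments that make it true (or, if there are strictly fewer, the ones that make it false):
is true only for:
  x=False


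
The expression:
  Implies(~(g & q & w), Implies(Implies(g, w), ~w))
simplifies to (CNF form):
(g | ~w) & (q | ~w)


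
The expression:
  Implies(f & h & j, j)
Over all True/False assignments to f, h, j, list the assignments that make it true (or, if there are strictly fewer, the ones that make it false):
is always true.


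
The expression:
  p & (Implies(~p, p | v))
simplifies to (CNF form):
p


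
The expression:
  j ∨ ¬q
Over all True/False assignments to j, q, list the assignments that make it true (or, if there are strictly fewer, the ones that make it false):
is false only for:
  j=False, q=True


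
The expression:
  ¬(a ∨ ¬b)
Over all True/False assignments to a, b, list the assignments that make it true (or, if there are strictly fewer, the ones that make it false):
is true only for:
  a=False, b=True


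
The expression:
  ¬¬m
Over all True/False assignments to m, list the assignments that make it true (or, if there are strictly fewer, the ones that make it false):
is true only for:
  m=True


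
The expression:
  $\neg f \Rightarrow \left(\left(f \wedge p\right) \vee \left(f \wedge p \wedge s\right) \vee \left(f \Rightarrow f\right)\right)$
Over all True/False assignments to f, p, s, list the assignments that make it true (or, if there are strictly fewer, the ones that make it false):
is always true.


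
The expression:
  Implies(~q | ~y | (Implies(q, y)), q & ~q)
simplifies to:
False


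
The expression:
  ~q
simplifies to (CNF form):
~q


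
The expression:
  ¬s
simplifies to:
¬s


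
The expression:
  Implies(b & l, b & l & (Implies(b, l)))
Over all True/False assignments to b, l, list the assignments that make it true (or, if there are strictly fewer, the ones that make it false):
is always true.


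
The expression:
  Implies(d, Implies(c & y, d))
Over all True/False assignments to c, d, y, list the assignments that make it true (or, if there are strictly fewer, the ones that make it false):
is always true.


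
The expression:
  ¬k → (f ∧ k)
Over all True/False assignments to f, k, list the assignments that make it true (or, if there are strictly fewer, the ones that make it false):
is true only for:
  f=False, k=True;
  f=True, k=True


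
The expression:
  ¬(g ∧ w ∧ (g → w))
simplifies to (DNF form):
¬g ∨ ¬w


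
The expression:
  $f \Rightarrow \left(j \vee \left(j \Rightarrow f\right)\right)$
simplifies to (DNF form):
$\text{True}$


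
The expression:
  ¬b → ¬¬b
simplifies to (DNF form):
b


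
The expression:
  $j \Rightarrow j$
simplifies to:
$\text{True}$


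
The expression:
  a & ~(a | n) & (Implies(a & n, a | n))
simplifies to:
False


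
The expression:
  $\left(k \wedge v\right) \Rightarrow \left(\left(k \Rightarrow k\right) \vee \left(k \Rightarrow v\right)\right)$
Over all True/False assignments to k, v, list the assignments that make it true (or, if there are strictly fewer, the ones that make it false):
is always true.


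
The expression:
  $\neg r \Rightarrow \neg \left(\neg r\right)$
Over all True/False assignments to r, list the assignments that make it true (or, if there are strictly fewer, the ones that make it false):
is true only for:
  r=True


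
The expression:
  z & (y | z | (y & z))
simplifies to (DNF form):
z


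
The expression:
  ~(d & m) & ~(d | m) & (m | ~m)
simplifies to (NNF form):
~d & ~m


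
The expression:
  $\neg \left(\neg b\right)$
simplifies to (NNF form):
$b$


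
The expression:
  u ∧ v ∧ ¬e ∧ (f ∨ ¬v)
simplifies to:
f ∧ u ∧ v ∧ ¬e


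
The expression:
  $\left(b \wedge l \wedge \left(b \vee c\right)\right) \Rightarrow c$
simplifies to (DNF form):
$c \vee \neg b \vee \neg l$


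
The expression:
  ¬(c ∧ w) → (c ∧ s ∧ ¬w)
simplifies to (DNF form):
(c ∧ s) ∨ (c ∧ w)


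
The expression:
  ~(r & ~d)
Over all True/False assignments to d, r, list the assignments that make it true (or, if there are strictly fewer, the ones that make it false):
is false only for:
  d=False, r=True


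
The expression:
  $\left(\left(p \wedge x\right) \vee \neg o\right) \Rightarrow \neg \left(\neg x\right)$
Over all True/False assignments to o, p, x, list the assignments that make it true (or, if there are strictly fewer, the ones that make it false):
is false only for:
  o=False, p=False, x=False;
  o=False, p=True, x=False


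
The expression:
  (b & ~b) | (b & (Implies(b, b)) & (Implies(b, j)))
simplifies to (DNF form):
b & j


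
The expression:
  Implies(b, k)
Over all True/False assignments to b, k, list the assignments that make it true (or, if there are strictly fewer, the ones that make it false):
is false only for:
  b=True, k=False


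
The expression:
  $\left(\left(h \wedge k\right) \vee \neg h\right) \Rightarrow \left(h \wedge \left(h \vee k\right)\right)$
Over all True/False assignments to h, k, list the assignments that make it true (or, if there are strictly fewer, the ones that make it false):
is true only for:
  h=True, k=False;
  h=True, k=True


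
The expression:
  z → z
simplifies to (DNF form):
True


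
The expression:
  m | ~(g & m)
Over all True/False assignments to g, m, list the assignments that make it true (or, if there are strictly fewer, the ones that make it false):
is always true.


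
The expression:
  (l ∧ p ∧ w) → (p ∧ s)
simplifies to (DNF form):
s ∨ ¬l ∨ ¬p ∨ ¬w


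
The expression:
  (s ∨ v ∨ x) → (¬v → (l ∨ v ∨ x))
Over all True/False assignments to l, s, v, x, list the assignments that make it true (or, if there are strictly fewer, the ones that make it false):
is false only for:
  l=False, s=True, v=False, x=False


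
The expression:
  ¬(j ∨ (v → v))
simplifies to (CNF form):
False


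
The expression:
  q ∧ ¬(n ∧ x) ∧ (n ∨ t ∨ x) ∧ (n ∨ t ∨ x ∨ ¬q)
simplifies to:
q ∧ (¬n ∨ ¬x) ∧ (n ∨ t ∨ x)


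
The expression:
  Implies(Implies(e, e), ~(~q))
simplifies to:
q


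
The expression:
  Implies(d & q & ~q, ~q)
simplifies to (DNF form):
True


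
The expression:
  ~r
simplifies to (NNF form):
~r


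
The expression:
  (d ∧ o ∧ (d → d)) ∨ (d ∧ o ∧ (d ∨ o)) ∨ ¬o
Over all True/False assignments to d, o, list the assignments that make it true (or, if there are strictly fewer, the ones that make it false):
is false only for:
  d=False, o=True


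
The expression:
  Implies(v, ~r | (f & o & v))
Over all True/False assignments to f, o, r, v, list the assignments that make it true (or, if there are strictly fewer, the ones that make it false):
is false only for:
  f=False, o=False, r=True, v=True;
  f=False, o=True, r=True, v=True;
  f=True, o=False, r=True, v=True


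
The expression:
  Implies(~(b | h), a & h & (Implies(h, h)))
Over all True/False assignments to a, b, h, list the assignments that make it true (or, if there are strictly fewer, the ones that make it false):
is false only for:
  a=False, b=False, h=False;
  a=True, b=False, h=False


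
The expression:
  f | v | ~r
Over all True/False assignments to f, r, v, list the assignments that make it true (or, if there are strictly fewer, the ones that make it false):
is false only for:
  f=False, r=True, v=False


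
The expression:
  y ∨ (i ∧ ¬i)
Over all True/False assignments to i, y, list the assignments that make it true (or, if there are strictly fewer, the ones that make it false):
is true only for:
  i=False, y=True;
  i=True, y=True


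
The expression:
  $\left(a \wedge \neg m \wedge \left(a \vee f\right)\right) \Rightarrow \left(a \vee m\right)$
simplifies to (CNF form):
$\text{True}$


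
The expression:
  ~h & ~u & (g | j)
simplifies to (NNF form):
~h & ~u & (g | j)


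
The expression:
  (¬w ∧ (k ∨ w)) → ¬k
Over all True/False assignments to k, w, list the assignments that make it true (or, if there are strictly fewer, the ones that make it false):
is false only for:
  k=True, w=False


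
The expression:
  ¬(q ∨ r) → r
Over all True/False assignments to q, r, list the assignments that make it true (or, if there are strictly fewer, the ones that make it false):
is false only for:
  q=False, r=False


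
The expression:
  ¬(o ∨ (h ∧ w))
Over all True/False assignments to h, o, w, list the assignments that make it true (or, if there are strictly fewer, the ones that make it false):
is true only for:
  h=False, o=False, w=False;
  h=False, o=False, w=True;
  h=True, o=False, w=False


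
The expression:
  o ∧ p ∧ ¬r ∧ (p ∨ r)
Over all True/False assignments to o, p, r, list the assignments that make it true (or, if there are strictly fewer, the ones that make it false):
is true only for:
  o=True, p=True, r=False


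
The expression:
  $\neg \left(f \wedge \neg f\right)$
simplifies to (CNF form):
$\text{True}$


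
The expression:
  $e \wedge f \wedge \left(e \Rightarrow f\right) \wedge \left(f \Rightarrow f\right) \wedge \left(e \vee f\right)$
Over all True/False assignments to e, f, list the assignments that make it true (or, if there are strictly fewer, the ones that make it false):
is true only for:
  e=True, f=True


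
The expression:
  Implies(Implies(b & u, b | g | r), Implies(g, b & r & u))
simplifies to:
~g | (b & r & u)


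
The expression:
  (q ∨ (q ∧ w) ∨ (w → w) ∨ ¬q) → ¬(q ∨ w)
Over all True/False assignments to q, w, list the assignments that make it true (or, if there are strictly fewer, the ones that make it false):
is true only for:
  q=False, w=False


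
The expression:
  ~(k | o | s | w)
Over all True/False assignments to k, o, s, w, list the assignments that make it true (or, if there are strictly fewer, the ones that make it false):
is true only for:
  k=False, o=False, s=False, w=False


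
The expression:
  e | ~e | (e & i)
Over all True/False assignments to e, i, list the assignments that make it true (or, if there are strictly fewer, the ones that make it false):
is always true.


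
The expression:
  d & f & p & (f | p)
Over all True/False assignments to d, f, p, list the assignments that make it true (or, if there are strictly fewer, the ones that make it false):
is true only for:
  d=True, f=True, p=True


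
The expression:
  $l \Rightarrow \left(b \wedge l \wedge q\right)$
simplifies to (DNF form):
$\left(b \wedge q\right) \vee \neg l$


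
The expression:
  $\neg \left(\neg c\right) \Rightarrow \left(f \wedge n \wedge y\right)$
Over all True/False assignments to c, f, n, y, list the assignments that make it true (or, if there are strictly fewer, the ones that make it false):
is false only for:
  c=True, f=False, n=False, y=False;
  c=True, f=False, n=False, y=True;
  c=True, f=False, n=True, y=False;
  c=True, f=False, n=True, y=True;
  c=True, f=True, n=False, y=False;
  c=True, f=True, n=False, y=True;
  c=True, f=True, n=True, y=False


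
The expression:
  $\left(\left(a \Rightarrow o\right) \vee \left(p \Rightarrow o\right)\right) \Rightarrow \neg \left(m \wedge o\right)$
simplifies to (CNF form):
$\neg m \vee \neg o$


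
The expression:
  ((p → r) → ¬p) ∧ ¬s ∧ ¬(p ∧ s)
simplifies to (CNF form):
¬s ∧ (¬p ∨ ¬r)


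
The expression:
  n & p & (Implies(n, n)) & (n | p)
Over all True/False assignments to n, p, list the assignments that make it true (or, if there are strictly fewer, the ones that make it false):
is true only for:
  n=True, p=True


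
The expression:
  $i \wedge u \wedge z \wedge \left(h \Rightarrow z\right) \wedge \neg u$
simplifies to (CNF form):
$\text{False}$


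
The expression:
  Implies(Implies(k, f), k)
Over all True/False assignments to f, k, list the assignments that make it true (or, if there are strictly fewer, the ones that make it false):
is true only for:
  f=False, k=True;
  f=True, k=True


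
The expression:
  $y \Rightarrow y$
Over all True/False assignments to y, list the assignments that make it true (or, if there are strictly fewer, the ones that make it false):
is always true.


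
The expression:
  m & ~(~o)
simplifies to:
m & o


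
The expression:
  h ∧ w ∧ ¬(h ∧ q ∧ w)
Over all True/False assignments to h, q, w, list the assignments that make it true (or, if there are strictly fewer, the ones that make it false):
is true only for:
  h=True, q=False, w=True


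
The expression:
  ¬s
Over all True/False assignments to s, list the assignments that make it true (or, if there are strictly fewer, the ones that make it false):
is true only for:
  s=False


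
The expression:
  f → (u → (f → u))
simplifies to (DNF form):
True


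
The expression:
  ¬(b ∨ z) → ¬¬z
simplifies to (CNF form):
b ∨ z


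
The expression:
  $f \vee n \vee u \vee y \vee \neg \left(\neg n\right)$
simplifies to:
$f \vee n \vee u \vee y$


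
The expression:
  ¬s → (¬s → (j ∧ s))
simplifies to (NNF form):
s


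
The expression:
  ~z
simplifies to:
~z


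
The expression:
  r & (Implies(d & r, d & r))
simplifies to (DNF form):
r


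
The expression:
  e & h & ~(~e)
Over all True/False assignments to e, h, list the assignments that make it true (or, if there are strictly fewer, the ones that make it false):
is true only for:
  e=True, h=True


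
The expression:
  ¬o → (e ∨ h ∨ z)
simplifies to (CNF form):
e ∨ h ∨ o ∨ z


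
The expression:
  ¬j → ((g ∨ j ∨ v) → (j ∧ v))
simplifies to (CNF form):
(j ∨ ¬g) ∧ (j ∨ ¬v)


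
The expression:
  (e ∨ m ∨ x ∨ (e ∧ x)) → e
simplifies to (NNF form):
e ∨ (¬m ∧ ¬x)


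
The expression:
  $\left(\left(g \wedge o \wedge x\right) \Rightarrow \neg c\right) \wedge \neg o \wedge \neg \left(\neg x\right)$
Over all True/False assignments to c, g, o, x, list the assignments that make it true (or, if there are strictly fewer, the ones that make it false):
is true only for:
  c=False, g=False, o=False, x=True;
  c=False, g=True, o=False, x=True;
  c=True, g=False, o=False, x=True;
  c=True, g=True, o=False, x=True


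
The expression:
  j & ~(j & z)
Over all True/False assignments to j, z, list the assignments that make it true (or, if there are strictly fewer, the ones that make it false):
is true only for:
  j=True, z=False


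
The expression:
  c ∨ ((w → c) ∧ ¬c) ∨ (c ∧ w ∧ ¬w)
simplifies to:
c ∨ ¬w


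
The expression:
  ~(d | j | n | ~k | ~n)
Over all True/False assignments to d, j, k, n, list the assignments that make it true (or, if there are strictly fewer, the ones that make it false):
is never true.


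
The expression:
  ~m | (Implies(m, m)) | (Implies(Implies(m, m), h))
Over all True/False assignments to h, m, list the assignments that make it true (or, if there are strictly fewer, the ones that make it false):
is always true.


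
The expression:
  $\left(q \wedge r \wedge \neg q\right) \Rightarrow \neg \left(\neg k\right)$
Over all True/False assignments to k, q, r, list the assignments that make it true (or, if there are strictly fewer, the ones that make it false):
is always true.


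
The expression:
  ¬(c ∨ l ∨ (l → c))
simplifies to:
False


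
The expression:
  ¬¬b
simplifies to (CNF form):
b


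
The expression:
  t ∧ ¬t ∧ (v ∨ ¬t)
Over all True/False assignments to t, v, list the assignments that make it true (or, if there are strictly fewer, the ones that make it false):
is never true.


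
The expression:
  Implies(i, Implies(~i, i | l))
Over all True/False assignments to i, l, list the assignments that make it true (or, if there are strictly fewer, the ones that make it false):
is always true.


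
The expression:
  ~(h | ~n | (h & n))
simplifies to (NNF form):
n & ~h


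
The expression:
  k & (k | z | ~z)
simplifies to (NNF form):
k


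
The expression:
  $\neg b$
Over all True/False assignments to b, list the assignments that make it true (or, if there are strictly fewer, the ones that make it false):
is true only for:
  b=False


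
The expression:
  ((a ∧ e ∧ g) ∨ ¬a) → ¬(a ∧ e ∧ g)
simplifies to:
¬a ∨ ¬e ∨ ¬g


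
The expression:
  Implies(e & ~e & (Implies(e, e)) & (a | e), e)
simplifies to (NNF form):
True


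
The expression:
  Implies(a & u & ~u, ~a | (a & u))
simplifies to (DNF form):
True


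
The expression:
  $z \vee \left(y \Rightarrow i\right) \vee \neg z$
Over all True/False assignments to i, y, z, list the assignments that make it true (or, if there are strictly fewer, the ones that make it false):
is always true.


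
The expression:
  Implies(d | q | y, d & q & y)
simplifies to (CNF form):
(d | ~y) & (q | ~d) & (y | ~q)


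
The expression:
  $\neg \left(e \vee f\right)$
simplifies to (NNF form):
$\neg e \wedge \neg f$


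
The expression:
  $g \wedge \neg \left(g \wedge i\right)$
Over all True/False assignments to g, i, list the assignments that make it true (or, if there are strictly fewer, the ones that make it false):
is true only for:
  g=True, i=False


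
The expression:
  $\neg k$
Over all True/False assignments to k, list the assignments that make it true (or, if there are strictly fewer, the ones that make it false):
is true only for:
  k=False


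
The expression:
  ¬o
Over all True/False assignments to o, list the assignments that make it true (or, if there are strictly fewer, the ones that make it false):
is true only for:
  o=False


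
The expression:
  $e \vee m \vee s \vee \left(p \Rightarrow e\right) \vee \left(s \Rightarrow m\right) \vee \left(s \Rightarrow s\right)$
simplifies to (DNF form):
$\text{True}$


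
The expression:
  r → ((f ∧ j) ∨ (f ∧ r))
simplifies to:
f ∨ ¬r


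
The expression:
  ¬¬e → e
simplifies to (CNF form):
True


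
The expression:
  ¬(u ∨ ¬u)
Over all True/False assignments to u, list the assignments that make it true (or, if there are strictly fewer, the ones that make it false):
is never true.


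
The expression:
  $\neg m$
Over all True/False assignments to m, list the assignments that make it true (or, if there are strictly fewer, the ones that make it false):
is true only for:
  m=False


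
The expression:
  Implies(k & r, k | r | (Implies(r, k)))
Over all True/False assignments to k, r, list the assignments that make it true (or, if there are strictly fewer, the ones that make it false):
is always true.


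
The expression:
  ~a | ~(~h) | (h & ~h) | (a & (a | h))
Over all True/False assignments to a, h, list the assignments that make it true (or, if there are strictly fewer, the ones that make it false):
is always true.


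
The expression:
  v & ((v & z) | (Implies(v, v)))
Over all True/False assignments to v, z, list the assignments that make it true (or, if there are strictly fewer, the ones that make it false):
is true only for:
  v=True, z=False;
  v=True, z=True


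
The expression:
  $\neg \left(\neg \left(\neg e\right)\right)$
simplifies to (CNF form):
$\neg e$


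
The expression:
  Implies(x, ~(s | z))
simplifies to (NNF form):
~x | (~s & ~z)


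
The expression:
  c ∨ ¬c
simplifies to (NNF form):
True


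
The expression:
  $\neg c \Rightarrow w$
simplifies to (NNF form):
$c \vee w$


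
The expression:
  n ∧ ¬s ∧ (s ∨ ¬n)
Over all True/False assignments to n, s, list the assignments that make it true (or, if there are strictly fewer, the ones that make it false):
is never true.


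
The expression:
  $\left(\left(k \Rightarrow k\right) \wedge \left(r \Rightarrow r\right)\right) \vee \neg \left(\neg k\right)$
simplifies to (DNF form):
$\text{True}$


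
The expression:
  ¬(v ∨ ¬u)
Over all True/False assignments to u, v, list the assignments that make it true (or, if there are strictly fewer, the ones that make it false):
is true only for:
  u=True, v=False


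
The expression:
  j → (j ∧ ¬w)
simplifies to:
¬j ∨ ¬w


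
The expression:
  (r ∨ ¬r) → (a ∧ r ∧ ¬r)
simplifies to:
False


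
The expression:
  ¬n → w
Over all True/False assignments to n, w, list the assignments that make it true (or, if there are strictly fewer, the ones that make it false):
is false only for:
  n=False, w=False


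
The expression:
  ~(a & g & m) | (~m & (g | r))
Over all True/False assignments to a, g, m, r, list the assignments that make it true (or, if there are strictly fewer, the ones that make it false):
is false only for:
  a=True, g=True, m=True, r=False;
  a=True, g=True, m=True, r=True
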